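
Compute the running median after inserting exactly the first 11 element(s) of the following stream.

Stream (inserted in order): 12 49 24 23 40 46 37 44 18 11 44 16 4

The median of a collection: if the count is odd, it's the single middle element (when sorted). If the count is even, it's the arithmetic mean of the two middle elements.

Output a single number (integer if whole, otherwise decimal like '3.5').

Answer: 37

Derivation:
Step 1: insert 12 -> lo=[12] (size 1, max 12) hi=[] (size 0) -> median=12
Step 2: insert 49 -> lo=[12] (size 1, max 12) hi=[49] (size 1, min 49) -> median=30.5
Step 3: insert 24 -> lo=[12, 24] (size 2, max 24) hi=[49] (size 1, min 49) -> median=24
Step 4: insert 23 -> lo=[12, 23] (size 2, max 23) hi=[24, 49] (size 2, min 24) -> median=23.5
Step 5: insert 40 -> lo=[12, 23, 24] (size 3, max 24) hi=[40, 49] (size 2, min 40) -> median=24
Step 6: insert 46 -> lo=[12, 23, 24] (size 3, max 24) hi=[40, 46, 49] (size 3, min 40) -> median=32
Step 7: insert 37 -> lo=[12, 23, 24, 37] (size 4, max 37) hi=[40, 46, 49] (size 3, min 40) -> median=37
Step 8: insert 44 -> lo=[12, 23, 24, 37] (size 4, max 37) hi=[40, 44, 46, 49] (size 4, min 40) -> median=38.5
Step 9: insert 18 -> lo=[12, 18, 23, 24, 37] (size 5, max 37) hi=[40, 44, 46, 49] (size 4, min 40) -> median=37
Step 10: insert 11 -> lo=[11, 12, 18, 23, 24] (size 5, max 24) hi=[37, 40, 44, 46, 49] (size 5, min 37) -> median=30.5
Step 11: insert 44 -> lo=[11, 12, 18, 23, 24, 37] (size 6, max 37) hi=[40, 44, 44, 46, 49] (size 5, min 40) -> median=37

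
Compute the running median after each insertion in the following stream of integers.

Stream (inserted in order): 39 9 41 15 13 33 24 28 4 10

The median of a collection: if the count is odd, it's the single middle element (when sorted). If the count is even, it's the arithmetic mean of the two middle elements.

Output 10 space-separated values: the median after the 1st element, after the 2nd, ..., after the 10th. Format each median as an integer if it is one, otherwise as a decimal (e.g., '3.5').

Step 1: insert 39 -> lo=[39] (size 1, max 39) hi=[] (size 0) -> median=39
Step 2: insert 9 -> lo=[9] (size 1, max 9) hi=[39] (size 1, min 39) -> median=24
Step 3: insert 41 -> lo=[9, 39] (size 2, max 39) hi=[41] (size 1, min 41) -> median=39
Step 4: insert 15 -> lo=[9, 15] (size 2, max 15) hi=[39, 41] (size 2, min 39) -> median=27
Step 5: insert 13 -> lo=[9, 13, 15] (size 3, max 15) hi=[39, 41] (size 2, min 39) -> median=15
Step 6: insert 33 -> lo=[9, 13, 15] (size 3, max 15) hi=[33, 39, 41] (size 3, min 33) -> median=24
Step 7: insert 24 -> lo=[9, 13, 15, 24] (size 4, max 24) hi=[33, 39, 41] (size 3, min 33) -> median=24
Step 8: insert 28 -> lo=[9, 13, 15, 24] (size 4, max 24) hi=[28, 33, 39, 41] (size 4, min 28) -> median=26
Step 9: insert 4 -> lo=[4, 9, 13, 15, 24] (size 5, max 24) hi=[28, 33, 39, 41] (size 4, min 28) -> median=24
Step 10: insert 10 -> lo=[4, 9, 10, 13, 15] (size 5, max 15) hi=[24, 28, 33, 39, 41] (size 5, min 24) -> median=19.5

Answer: 39 24 39 27 15 24 24 26 24 19.5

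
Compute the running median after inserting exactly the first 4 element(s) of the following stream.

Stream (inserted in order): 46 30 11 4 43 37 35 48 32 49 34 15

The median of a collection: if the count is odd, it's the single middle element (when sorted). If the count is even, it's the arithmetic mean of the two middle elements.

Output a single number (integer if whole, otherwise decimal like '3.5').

Step 1: insert 46 -> lo=[46] (size 1, max 46) hi=[] (size 0) -> median=46
Step 2: insert 30 -> lo=[30] (size 1, max 30) hi=[46] (size 1, min 46) -> median=38
Step 3: insert 11 -> lo=[11, 30] (size 2, max 30) hi=[46] (size 1, min 46) -> median=30
Step 4: insert 4 -> lo=[4, 11] (size 2, max 11) hi=[30, 46] (size 2, min 30) -> median=20.5

Answer: 20.5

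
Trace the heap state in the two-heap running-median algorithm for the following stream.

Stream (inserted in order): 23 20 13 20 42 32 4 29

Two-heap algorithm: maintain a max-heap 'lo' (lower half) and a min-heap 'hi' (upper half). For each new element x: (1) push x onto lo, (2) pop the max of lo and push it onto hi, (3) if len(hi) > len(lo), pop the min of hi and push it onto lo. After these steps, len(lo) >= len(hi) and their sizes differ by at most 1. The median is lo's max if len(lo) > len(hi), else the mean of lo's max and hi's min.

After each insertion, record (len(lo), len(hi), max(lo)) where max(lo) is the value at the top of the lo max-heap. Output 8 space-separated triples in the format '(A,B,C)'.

Answer: (1,0,23) (1,1,20) (2,1,20) (2,2,20) (3,2,20) (3,3,20) (4,3,20) (4,4,20)

Derivation:
Step 1: insert 23 -> lo=[23] hi=[] -> (len(lo)=1, len(hi)=0, max(lo)=23)
Step 2: insert 20 -> lo=[20] hi=[23] -> (len(lo)=1, len(hi)=1, max(lo)=20)
Step 3: insert 13 -> lo=[13, 20] hi=[23] -> (len(lo)=2, len(hi)=1, max(lo)=20)
Step 4: insert 20 -> lo=[13, 20] hi=[20, 23] -> (len(lo)=2, len(hi)=2, max(lo)=20)
Step 5: insert 42 -> lo=[13, 20, 20] hi=[23, 42] -> (len(lo)=3, len(hi)=2, max(lo)=20)
Step 6: insert 32 -> lo=[13, 20, 20] hi=[23, 32, 42] -> (len(lo)=3, len(hi)=3, max(lo)=20)
Step 7: insert 4 -> lo=[4, 13, 20, 20] hi=[23, 32, 42] -> (len(lo)=4, len(hi)=3, max(lo)=20)
Step 8: insert 29 -> lo=[4, 13, 20, 20] hi=[23, 29, 32, 42] -> (len(lo)=4, len(hi)=4, max(lo)=20)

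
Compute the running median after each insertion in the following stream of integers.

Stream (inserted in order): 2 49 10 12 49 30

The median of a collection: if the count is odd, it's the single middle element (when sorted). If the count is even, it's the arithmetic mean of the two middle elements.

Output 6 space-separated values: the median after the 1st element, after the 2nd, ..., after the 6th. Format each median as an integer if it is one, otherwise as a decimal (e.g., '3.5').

Answer: 2 25.5 10 11 12 21

Derivation:
Step 1: insert 2 -> lo=[2] (size 1, max 2) hi=[] (size 0) -> median=2
Step 2: insert 49 -> lo=[2] (size 1, max 2) hi=[49] (size 1, min 49) -> median=25.5
Step 3: insert 10 -> lo=[2, 10] (size 2, max 10) hi=[49] (size 1, min 49) -> median=10
Step 4: insert 12 -> lo=[2, 10] (size 2, max 10) hi=[12, 49] (size 2, min 12) -> median=11
Step 5: insert 49 -> lo=[2, 10, 12] (size 3, max 12) hi=[49, 49] (size 2, min 49) -> median=12
Step 6: insert 30 -> lo=[2, 10, 12] (size 3, max 12) hi=[30, 49, 49] (size 3, min 30) -> median=21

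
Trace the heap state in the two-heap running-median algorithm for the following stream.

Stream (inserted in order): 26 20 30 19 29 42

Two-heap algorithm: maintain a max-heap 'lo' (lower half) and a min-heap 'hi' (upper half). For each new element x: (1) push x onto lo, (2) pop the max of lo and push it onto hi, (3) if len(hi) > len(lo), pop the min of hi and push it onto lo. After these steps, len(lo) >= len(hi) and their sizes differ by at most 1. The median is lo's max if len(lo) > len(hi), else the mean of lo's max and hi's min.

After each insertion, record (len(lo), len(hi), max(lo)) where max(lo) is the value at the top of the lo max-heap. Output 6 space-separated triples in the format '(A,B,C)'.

Step 1: insert 26 -> lo=[26] hi=[] -> (len(lo)=1, len(hi)=0, max(lo)=26)
Step 2: insert 20 -> lo=[20] hi=[26] -> (len(lo)=1, len(hi)=1, max(lo)=20)
Step 3: insert 30 -> lo=[20, 26] hi=[30] -> (len(lo)=2, len(hi)=1, max(lo)=26)
Step 4: insert 19 -> lo=[19, 20] hi=[26, 30] -> (len(lo)=2, len(hi)=2, max(lo)=20)
Step 5: insert 29 -> lo=[19, 20, 26] hi=[29, 30] -> (len(lo)=3, len(hi)=2, max(lo)=26)
Step 6: insert 42 -> lo=[19, 20, 26] hi=[29, 30, 42] -> (len(lo)=3, len(hi)=3, max(lo)=26)

Answer: (1,0,26) (1,1,20) (2,1,26) (2,2,20) (3,2,26) (3,3,26)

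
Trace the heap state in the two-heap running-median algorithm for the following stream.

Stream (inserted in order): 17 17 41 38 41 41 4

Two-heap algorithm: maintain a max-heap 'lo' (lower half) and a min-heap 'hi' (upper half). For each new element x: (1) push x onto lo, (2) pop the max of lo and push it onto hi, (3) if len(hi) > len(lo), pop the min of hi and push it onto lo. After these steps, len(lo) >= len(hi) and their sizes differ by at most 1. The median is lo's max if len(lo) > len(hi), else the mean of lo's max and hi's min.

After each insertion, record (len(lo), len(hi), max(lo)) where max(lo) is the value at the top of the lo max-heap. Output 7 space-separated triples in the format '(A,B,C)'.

Step 1: insert 17 -> lo=[17] hi=[] -> (len(lo)=1, len(hi)=0, max(lo)=17)
Step 2: insert 17 -> lo=[17] hi=[17] -> (len(lo)=1, len(hi)=1, max(lo)=17)
Step 3: insert 41 -> lo=[17, 17] hi=[41] -> (len(lo)=2, len(hi)=1, max(lo)=17)
Step 4: insert 38 -> lo=[17, 17] hi=[38, 41] -> (len(lo)=2, len(hi)=2, max(lo)=17)
Step 5: insert 41 -> lo=[17, 17, 38] hi=[41, 41] -> (len(lo)=3, len(hi)=2, max(lo)=38)
Step 6: insert 41 -> lo=[17, 17, 38] hi=[41, 41, 41] -> (len(lo)=3, len(hi)=3, max(lo)=38)
Step 7: insert 4 -> lo=[4, 17, 17, 38] hi=[41, 41, 41] -> (len(lo)=4, len(hi)=3, max(lo)=38)

Answer: (1,0,17) (1,1,17) (2,1,17) (2,2,17) (3,2,38) (3,3,38) (4,3,38)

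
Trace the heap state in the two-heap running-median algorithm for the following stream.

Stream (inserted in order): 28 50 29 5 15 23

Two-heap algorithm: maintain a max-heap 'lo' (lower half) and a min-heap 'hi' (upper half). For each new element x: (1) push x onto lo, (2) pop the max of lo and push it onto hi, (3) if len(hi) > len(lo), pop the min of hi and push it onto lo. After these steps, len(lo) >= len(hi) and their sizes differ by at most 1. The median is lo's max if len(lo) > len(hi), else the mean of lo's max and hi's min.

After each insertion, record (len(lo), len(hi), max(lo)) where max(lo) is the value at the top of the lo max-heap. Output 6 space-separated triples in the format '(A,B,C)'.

Answer: (1,0,28) (1,1,28) (2,1,29) (2,2,28) (3,2,28) (3,3,23)

Derivation:
Step 1: insert 28 -> lo=[28] hi=[] -> (len(lo)=1, len(hi)=0, max(lo)=28)
Step 2: insert 50 -> lo=[28] hi=[50] -> (len(lo)=1, len(hi)=1, max(lo)=28)
Step 3: insert 29 -> lo=[28, 29] hi=[50] -> (len(lo)=2, len(hi)=1, max(lo)=29)
Step 4: insert 5 -> lo=[5, 28] hi=[29, 50] -> (len(lo)=2, len(hi)=2, max(lo)=28)
Step 5: insert 15 -> lo=[5, 15, 28] hi=[29, 50] -> (len(lo)=3, len(hi)=2, max(lo)=28)
Step 6: insert 23 -> lo=[5, 15, 23] hi=[28, 29, 50] -> (len(lo)=3, len(hi)=3, max(lo)=23)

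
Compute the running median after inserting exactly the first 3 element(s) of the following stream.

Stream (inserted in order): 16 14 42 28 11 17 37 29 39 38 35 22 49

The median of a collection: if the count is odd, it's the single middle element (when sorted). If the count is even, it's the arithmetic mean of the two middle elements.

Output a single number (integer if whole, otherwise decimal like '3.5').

Step 1: insert 16 -> lo=[16] (size 1, max 16) hi=[] (size 0) -> median=16
Step 2: insert 14 -> lo=[14] (size 1, max 14) hi=[16] (size 1, min 16) -> median=15
Step 3: insert 42 -> lo=[14, 16] (size 2, max 16) hi=[42] (size 1, min 42) -> median=16

Answer: 16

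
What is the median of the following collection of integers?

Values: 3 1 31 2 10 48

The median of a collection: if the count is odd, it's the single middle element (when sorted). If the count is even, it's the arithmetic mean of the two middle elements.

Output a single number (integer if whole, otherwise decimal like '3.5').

Step 1: insert 3 -> lo=[3] (size 1, max 3) hi=[] (size 0) -> median=3
Step 2: insert 1 -> lo=[1] (size 1, max 1) hi=[3] (size 1, min 3) -> median=2
Step 3: insert 31 -> lo=[1, 3] (size 2, max 3) hi=[31] (size 1, min 31) -> median=3
Step 4: insert 2 -> lo=[1, 2] (size 2, max 2) hi=[3, 31] (size 2, min 3) -> median=2.5
Step 5: insert 10 -> lo=[1, 2, 3] (size 3, max 3) hi=[10, 31] (size 2, min 10) -> median=3
Step 6: insert 48 -> lo=[1, 2, 3] (size 3, max 3) hi=[10, 31, 48] (size 3, min 10) -> median=6.5

Answer: 6.5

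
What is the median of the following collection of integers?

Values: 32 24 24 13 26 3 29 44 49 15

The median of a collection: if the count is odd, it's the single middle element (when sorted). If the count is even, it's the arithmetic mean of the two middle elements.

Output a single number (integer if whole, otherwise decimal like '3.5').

Step 1: insert 32 -> lo=[32] (size 1, max 32) hi=[] (size 0) -> median=32
Step 2: insert 24 -> lo=[24] (size 1, max 24) hi=[32] (size 1, min 32) -> median=28
Step 3: insert 24 -> lo=[24, 24] (size 2, max 24) hi=[32] (size 1, min 32) -> median=24
Step 4: insert 13 -> lo=[13, 24] (size 2, max 24) hi=[24, 32] (size 2, min 24) -> median=24
Step 5: insert 26 -> lo=[13, 24, 24] (size 3, max 24) hi=[26, 32] (size 2, min 26) -> median=24
Step 6: insert 3 -> lo=[3, 13, 24] (size 3, max 24) hi=[24, 26, 32] (size 3, min 24) -> median=24
Step 7: insert 29 -> lo=[3, 13, 24, 24] (size 4, max 24) hi=[26, 29, 32] (size 3, min 26) -> median=24
Step 8: insert 44 -> lo=[3, 13, 24, 24] (size 4, max 24) hi=[26, 29, 32, 44] (size 4, min 26) -> median=25
Step 9: insert 49 -> lo=[3, 13, 24, 24, 26] (size 5, max 26) hi=[29, 32, 44, 49] (size 4, min 29) -> median=26
Step 10: insert 15 -> lo=[3, 13, 15, 24, 24] (size 5, max 24) hi=[26, 29, 32, 44, 49] (size 5, min 26) -> median=25

Answer: 25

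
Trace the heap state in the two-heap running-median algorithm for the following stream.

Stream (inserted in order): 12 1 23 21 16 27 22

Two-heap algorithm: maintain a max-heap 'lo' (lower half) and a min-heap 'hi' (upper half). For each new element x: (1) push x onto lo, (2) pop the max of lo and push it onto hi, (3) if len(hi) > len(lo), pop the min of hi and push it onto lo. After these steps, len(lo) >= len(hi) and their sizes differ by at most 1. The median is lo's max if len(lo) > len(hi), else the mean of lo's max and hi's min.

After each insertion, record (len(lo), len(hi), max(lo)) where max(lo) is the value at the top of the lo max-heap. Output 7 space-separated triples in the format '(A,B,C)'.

Step 1: insert 12 -> lo=[12] hi=[] -> (len(lo)=1, len(hi)=0, max(lo)=12)
Step 2: insert 1 -> lo=[1] hi=[12] -> (len(lo)=1, len(hi)=1, max(lo)=1)
Step 3: insert 23 -> lo=[1, 12] hi=[23] -> (len(lo)=2, len(hi)=1, max(lo)=12)
Step 4: insert 21 -> lo=[1, 12] hi=[21, 23] -> (len(lo)=2, len(hi)=2, max(lo)=12)
Step 5: insert 16 -> lo=[1, 12, 16] hi=[21, 23] -> (len(lo)=3, len(hi)=2, max(lo)=16)
Step 6: insert 27 -> lo=[1, 12, 16] hi=[21, 23, 27] -> (len(lo)=3, len(hi)=3, max(lo)=16)
Step 7: insert 22 -> lo=[1, 12, 16, 21] hi=[22, 23, 27] -> (len(lo)=4, len(hi)=3, max(lo)=21)

Answer: (1,0,12) (1,1,1) (2,1,12) (2,2,12) (3,2,16) (3,3,16) (4,3,21)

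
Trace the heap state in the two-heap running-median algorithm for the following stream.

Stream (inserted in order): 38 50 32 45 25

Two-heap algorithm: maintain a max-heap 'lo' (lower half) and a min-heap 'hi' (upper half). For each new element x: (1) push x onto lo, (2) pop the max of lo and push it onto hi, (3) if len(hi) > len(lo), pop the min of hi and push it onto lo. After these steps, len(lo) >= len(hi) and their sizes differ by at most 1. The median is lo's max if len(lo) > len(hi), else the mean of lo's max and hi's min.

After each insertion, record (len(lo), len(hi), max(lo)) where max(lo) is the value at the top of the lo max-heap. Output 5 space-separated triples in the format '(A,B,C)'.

Step 1: insert 38 -> lo=[38] hi=[] -> (len(lo)=1, len(hi)=0, max(lo)=38)
Step 2: insert 50 -> lo=[38] hi=[50] -> (len(lo)=1, len(hi)=1, max(lo)=38)
Step 3: insert 32 -> lo=[32, 38] hi=[50] -> (len(lo)=2, len(hi)=1, max(lo)=38)
Step 4: insert 45 -> lo=[32, 38] hi=[45, 50] -> (len(lo)=2, len(hi)=2, max(lo)=38)
Step 5: insert 25 -> lo=[25, 32, 38] hi=[45, 50] -> (len(lo)=3, len(hi)=2, max(lo)=38)

Answer: (1,0,38) (1,1,38) (2,1,38) (2,2,38) (3,2,38)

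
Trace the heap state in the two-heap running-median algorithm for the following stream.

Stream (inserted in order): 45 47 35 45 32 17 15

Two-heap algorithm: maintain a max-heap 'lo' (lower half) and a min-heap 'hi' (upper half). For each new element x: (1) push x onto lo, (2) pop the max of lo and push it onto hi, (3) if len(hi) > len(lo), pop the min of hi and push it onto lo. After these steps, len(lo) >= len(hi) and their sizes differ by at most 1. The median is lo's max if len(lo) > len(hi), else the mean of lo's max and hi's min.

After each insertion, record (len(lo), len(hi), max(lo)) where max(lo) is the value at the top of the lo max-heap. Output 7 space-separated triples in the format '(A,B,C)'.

Step 1: insert 45 -> lo=[45] hi=[] -> (len(lo)=1, len(hi)=0, max(lo)=45)
Step 2: insert 47 -> lo=[45] hi=[47] -> (len(lo)=1, len(hi)=1, max(lo)=45)
Step 3: insert 35 -> lo=[35, 45] hi=[47] -> (len(lo)=2, len(hi)=1, max(lo)=45)
Step 4: insert 45 -> lo=[35, 45] hi=[45, 47] -> (len(lo)=2, len(hi)=2, max(lo)=45)
Step 5: insert 32 -> lo=[32, 35, 45] hi=[45, 47] -> (len(lo)=3, len(hi)=2, max(lo)=45)
Step 6: insert 17 -> lo=[17, 32, 35] hi=[45, 45, 47] -> (len(lo)=3, len(hi)=3, max(lo)=35)
Step 7: insert 15 -> lo=[15, 17, 32, 35] hi=[45, 45, 47] -> (len(lo)=4, len(hi)=3, max(lo)=35)

Answer: (1,0,45) (1,1,45) (2,1,45) (2,2,45) (3,2,45) (3,3,35) (4,3,35)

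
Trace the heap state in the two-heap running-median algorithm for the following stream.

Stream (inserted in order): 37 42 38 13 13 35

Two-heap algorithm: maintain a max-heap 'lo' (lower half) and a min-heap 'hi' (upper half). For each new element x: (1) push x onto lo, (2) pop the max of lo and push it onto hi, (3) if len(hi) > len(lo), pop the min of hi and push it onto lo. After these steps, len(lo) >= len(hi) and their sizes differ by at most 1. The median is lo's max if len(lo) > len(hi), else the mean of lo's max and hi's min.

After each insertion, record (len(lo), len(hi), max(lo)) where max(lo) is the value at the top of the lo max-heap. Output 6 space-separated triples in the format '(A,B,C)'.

Answer: (1,0,37) (1,1,37) (2,1,38) (2,2,37) (3,2,37) (3,3,35)

Derivation:
Step 1: insert 37 -> lo=[37] hi=[] -> (len(lo)=1, len(hi)=0, max(lo)=37)
Step 2: insert 42 -> lo=[37] hi=[42] -> (len(lo)=1, len(hi)=1, max(lo)=37)
Step 3: insert 38 -> lo=[37, 38] hi=[42] -> (len(lo)=2, len(hi)=1, max(lo)=38)
Step 4: insert 13 -> lo=[13, 37] hi=[38, 42] -> (len(lo)=2, len(hi)=2, max(lo)=37)
Step 5: insert 13 -> lo=[13, 13, 37] hi=[38, 42] -> (len(lo)=3, len(hi)=2, max(lo)=37)
Step 6: insert 35 -> lo=[13, 13, 35] hi=[37, 38, 42] -> (len(lo)=3, len(hi)=3, max(lo)=35)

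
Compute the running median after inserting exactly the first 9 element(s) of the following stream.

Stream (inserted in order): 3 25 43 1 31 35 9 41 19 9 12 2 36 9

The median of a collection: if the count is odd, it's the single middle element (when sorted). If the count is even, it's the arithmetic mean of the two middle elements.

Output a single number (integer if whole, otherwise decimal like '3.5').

Answer: 25

Derivation:
Step 1: insert 3 -> lo=[3] (size 1, max 3) hi=[] (size 0) -> median=3
Step 2: insert 25 -> lo=[3] (size 1, max 3) hi=[25] (size 1, min 25) -> median=14
Step 3: insert 43 -> lo=[3, 25] (size 2, max 25) hi=[43] (size 1, min 43) -> median=25
Step 4: insert 1 -> lo=[1, 3] (size 2, max 3) hi=[25, 43] (size 2, min 25) -> median=14
Step 5: insert 31 -> lo=[1, 3, 25] (size 3, max 25) hi=[31, 43] (size 2, min 31) -> median=25
Step 6: insert 35 -> lo=[1, 3, 25] (size 3, max 25) hi=[31, 35, 43] (size 3, min 31) -> median=28
Step 7: insert 9 -> lo=[1, 3, 9, 25] (size 4, max 25) hi=[31, 35, 43] (size 3, min 31) -> median=25
Step 8: insert 41 -> lo=[1, 3, 9, 25] (size 4, max 25) hi=[31, 35, 41, 43] (size 4, min 31) -> median=28
Step 9: insert 19 -> lo=[1, 3, 9, 19, 25] (size 5, max 25) hi=[31, 35, 41, 43] (size 4, min 31) -> median=25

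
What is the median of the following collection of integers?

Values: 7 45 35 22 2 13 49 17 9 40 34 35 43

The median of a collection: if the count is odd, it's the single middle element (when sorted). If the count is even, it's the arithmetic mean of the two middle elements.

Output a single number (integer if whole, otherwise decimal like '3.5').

Step 1: insert 7 -> lo=[7] (size 1, max 7) hi=[] (size 0) -> median=7
Step 2: insert 45 -> lo=[7] (size 1, max 7) hi=[45] (size 1, min 45) -> median=26
Step 3: insert 35 -> lo=[7, 35] (size 2, max 35) hi=[45] (size 1, min 45) -> median=35
Step 4: insert 22 -> lo=[7, 22] (size 2, max 22) hi=[35, 45] (size 2, min 35) -> median=28.5
Step 5: insert 2 -> lo=[2, 7, 22] (size 3, max 22) hi=[35, 45] (size 2, min 35) -> median=22
Step 6: insert 13 -> lo=[2, 7, 13] (size 3, max 13) hi=[22, 35, 45] (size 3, min 22) -> median=17.5
Step 7: insert 49 -> lo=[2, 7, 13, 22] (size 4, max 22) hi=[35, 45, 49] (size 3, min 35) -> median=22
Step 8: insert 17 -> lo=[2, 7, 13, 17] (size 4, max 17) hi=[22, 35, 45, 49] (size 4, min 22) -> median=19.5
Step 9: insert 9 -> lo=[2, 7, 9, 13, 17] (size 5, max 17) hi=[22, 35, 45, 49] (size 4, min 22) -> median=17
Step 10: insert 40 -> lo=[2, 7, 9, 13, 17] (size 5, max 17) hi=[22, 35, 40, 45, 49] (size 5, min 22) -> median=19.5
Step 11: insert 34 -> lo=[2, 7, 9, 13, 17, 22] (size 6, max 22) hi=[34, 35, 40, 45, 49] (size 5, min 34) -> median=22
Step 12: insert 35 -> lo=[2, 7, 9, 13, 17, 22] (size 6, max 22) hi=[34, 35, 35, 40, 45, 49] (size 6, min 34) -> median=28
Step 13: insert 43 -> lo=[2, 7, 9, 13, 17, 22, 34] (size 7, max 34) hi=[35, 35, 40, 43, 45, 49] (size 6, min 35) -> median=34

Answer: 34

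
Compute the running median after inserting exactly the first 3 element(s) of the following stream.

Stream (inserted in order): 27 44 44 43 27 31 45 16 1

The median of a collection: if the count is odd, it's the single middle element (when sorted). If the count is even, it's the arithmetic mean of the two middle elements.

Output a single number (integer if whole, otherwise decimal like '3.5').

Step 1: insert 27 -> lo=[27] (size 1, max 27) hi=[] (size 0) -> median=27
Step 2: insert 44 -> lo=[27] (size 1, max 27) hi=[44] (size 1, min 44) -> median=35.5
Step 3: insert 44 -> lo=[27, 44] (size 2, max 44) hi=[44] (size 1, min 44) -> median=44

Answer: 44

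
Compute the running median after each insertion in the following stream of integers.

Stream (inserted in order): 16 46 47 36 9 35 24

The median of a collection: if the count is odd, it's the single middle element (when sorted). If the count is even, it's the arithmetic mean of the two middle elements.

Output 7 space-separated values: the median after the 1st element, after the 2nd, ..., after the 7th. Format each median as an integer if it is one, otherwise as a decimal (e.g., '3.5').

Answer: 16 31 46 41 36 35.5 35

Derivation:
Step 1: insert 16 -> lo=[16] (size 1, max 16) hi=[] (size 0) -> median=16
Step 2: insert 46 -> lo=[16] (size 1, max 16) hi=[46] (size 1, min 46) -> median=31
Step 3: insert 47 -> lo=[16, 46] (size 2, max 46) hi=[47] (size 1, min 47) -> median=46
Step 4: insert 36 -> lo=[16, 36] (size 2, max 36) hi=[46, 47] (size 2, min 46) -> median=41
Step 5: insert 9 -> lo=[9, 16, 36] (size 3, max 36) hi=[46, 47] (size 2, min 46) -> median=36
Step 6: insert 35 -> lo=[9, 16, 35] (size 3, max 35) hi=[36, 46, 47] (size 3, min 36) -> median=35.5
Step 7: insert 24 -> lo=[9, 16, 24, 35] (size 4, max 35) hi=[36, 46, 47] (size 3, min 36) -> median=35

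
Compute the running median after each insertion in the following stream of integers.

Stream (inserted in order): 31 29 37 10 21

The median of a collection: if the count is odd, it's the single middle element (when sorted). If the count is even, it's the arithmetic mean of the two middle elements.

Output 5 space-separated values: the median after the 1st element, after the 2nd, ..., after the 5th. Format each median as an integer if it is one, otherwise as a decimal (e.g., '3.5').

Step 1: insert 31 -> lo=[31] (size 1, max 31) hi=[] (size 0) -> median=31
Step 2: insert 29 -> lo=[29] (size 1, max 29) hi=[31] (size 1, min 31) -> median=30
Step 3: insert 37 -> lo=[29, 31] (size 2, max 31) hi=[37] (size 1, min 37) -> median=31
Step 4: insert 10 -> lo=[10, 29] (size 2, max 29) hi=[31, 37] (size 2, min 31) -> median=30
Step 5: insert 21 -> lo=[10, 21, 29] (size 3, max 29) hi=[31, 37] (size 2, min 31) -> median=29

Answer: 31 30 31 30 29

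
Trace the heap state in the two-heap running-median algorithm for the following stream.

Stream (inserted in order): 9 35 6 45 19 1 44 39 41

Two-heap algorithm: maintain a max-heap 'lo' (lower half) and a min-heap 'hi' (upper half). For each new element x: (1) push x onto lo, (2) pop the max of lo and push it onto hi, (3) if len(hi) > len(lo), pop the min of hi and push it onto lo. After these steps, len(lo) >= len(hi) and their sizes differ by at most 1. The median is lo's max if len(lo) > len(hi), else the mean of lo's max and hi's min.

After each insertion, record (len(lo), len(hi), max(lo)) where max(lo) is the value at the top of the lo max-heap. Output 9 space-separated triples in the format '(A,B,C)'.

Step 1: insert 9 -> lo=[9] hi=[] -> (len(lo)=1, len(hi)=0, max(lo)=9)
Step 2: insert 35 -> lo=[9] hi=[35] -> (len(lo)=1, len(hi)=1, max(lo)=9)
Step 3: insert 6 -> lo=[6, 9] hi=[35] -> (len(lo)=2, len(hi)=1, max(lo)=9)
Step 4: insert 45 -> lo=[6, 9] hi=[35, 45] -> (len(lo)=2, len(hi)=2, max(lo)=9)
Step 5: insert 19 -> lo=[6, 9, 19] hi=[35, 45] -> (len(lo)=3, len(hi)=2, max(lo)=19)
Step 6: insert 1 -> lo=[1, 6, 9] hi=[19, 35, 45] -> (len(lo)=3, len(hi)=3, max(lo)=9)
Step 7: insert 44 -> lo=[1, 6, 9, 19] hi=[35, 44, 45] -> (len(lo)=4, len(hi)=3, max(lo)=19)
Step 8: insert 39 -> lo=[1, 6, 9, 19] hi=[35, 39, 44, 45] -> (len(lo)=4, len(hi)=4, max(lo)=19)
Step 9: insert 41 -> lo=[1, 6, 9, 19, 35] hi=[39, 41, 44, 45] -> (len(lo)=5, len(hi)=4, max(lo)=35)

Answer: (1,0,9) (1,1,9) (2,1,9) (2,2,9) (3,2,19) (3,3,9) (4,3,19) (4,4,19) (5,4,35)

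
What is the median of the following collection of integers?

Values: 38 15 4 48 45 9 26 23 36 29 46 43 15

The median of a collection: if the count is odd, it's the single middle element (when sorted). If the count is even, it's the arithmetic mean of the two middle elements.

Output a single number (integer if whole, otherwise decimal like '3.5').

Step 1: insert 38 -> lo=[38] (size 1, max 38) hi=[] (size 0) -> median=38
Step 2: insert 15 -> lo=[15] (size 1, max 15) hi=[38] (size 1, min 38) -> median=26.5
Step 3: insert 4 -> lo=[4, 15] (size 2, max 15) hi=[38] (size 1, min 38) -> median=15
Step 4: insert 48 -> lo=[4, 15] (size 2, max 15) hi=[38, 48] (size 2, min 38) -> median=26.5
Step 5: insert 45 -> lo=[4, 15, 38] (size 3, max 38) hi=[45, 48] (size 2, min 45) -> median=38
Step 6: insert 9 -> lo=[4, 9, 15] (size 3, max 15) hi=[38, 45, 48] (size 3, min 38) -> median=26.5
Step 7: insert 26 -> lo=[4, 9, 15, 26] (size 4, max 26) hi=[38, 45, 48] (size 3, min 38) -> median=26
Step 8: insert 23 -> lo=[4, 9, 15, 23] (size 4, max 23) hi=[26, 38, 45, 48] (size 4, min 26) -> median=24.5
Step 9: insert 36 -> lo=[4, 9, 15, 23, 26] (size 5, max 26) hi=[36, 38, 45, 48] (size 4, min 36) -> median=26
Step 10: insert 29 -> lo=[4, 9, 15, 23, 26] (size 5, max 26) hi=[29, 36, 38, 45, 48] (size 5, min 29) -> median=27.5
Step 11: insert 46 -> lo=[4, 9, 15, 23, 26, 29] (size 6, max 29) hi=[36, 38, 45, 46, 48] (size 5, min 36) -> median=29
Step 12: insert 43 -> lo=[4, 9, 15, 23, 26, 29] (size 6, max 29) hi=[36, 38, 43, 45, 46, 48] (size 6, min 36) -> median=32.5
Step 13: insert 15 -> lo=[4, 9, 15, 15, 23, 26, 29] (size 7, max 29) hi=[36, 38, 43, 45, 46, 48] (size 6, min 36) -> median=29

Answer: 29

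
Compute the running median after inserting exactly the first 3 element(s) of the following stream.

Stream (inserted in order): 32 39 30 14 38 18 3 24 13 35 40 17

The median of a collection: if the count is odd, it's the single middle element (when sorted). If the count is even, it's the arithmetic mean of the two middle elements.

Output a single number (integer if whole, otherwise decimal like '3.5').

Step 1: insert 32 -> lo=[32] (size 1, max 32) hi=[] (size 0) -> median=32
Step 2: insert 39 -> lo=[32] (size 1, max 32) hi=[39] (size 1, min 39) -> median=35.5
Step 3: insert 30 -> lo=[30, 32] (size 2, max 32) hi=[39] (size 1, min 39) -> median=32

Answer: 32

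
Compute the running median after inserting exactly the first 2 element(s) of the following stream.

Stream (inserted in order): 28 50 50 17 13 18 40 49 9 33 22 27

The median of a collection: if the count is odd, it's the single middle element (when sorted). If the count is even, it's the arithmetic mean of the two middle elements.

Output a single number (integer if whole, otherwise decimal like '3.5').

Answer: 39

Derivation:
Step 1: insert 28 -> lo=[28] (size 1, max 28) hi=[] (size 0) -> median=28
Step 2: insert 50 -> lo=[28] (size 1, max 28) hi=[50] (size 1, min 50) -> median=39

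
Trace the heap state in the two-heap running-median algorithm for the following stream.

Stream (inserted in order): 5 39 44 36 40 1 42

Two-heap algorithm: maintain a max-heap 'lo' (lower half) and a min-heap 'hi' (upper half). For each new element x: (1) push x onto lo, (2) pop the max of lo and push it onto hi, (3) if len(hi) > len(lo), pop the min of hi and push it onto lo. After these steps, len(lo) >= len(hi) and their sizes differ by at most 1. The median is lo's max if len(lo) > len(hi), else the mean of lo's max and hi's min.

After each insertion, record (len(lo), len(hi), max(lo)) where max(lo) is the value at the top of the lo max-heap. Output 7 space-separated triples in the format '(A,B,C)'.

Step 1: insert 5 -> lo=[5] hi=[] -> (len(lo)=1, len(hi)=0, max(lo)=5)
Step 2: insert 39 -> lo=[5] hi=[39] -> (len(lo)=1, len(hi)=1, max(lo)=5)
Step 3: insert 44 -> lo=[5, 39] hi=[44] -> (len(lo)=2, len(hi)=1, max(lo)=39)
Step 4: insert 36 -> lo=[5, 36] hi=[39, 44] -> (len(lo)=2, len(hi)=2, max(lo)=36)
Step 5: insert 40 -> lo=[5, 36, 39] hi=[40, 44] -> (len(lo)=3, len(hi)=2, max(lo)=39)
Step 6: insert 1 -> lo=[1, 5, 36] hi=[39, 40, 44] -> (len(lo)=3, len(hi)=3, max(lo)=36)
Step 7: insert 42 -> lo=[1, 5, 36, 39] hi=[40, 42, 44] -> (len(lo)=4, len(hi)=3, max(lo)=39)

Answer: (1,0,5) (1,1,5) (2,1,39) (2,2,36) (3,2,39) (3,3,36) (4,3,39)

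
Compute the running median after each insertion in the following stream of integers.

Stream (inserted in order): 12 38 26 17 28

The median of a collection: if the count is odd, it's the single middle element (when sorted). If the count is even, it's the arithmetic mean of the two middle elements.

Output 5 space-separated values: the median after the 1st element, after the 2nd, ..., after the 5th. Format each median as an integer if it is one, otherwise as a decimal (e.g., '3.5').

Answer: 12 25 26 21.5 26

Derivation:
Step 1: insert 12 -> lo=[12] (size 1, max 12) hi=[] (size 0) -> median=12
Step 2: insert 38 -> lo=[12] (size 1, max 12) hi=[38] (size 1, min 38) -> median=25
Step 3: insert 26 -> lo=[12, 26] (size 2, max 26) hi=[38] (size 1, min 38) -> median=26
Step 4: insert 17 -> lo=[12, 17] (size 2, max 17) hi=[26, 38] (size 2, min 26) -> median=21.5
Step 5: insert 28 -> lo=[12, 17, 26] (size 3, max 26) hi=[28, 38] (size 2, min 28) -> median=26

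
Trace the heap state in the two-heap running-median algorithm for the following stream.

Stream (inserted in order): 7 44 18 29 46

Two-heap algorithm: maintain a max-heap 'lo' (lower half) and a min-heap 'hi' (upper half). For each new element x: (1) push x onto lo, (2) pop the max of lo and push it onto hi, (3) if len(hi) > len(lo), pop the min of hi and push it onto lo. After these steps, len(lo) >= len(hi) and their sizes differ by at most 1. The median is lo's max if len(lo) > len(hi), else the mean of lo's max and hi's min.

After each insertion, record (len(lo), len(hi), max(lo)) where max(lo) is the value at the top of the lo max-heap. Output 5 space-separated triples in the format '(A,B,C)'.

Answer: (1,0,7) (1,1,7) (2,1,18) (2,2,18) (3,2,29)

Derivation:
Step 1: insert 7 -> lo=[7] hi=[] -> (len(lo)=1, len(hi)=0, max(lo)=7)
Step 2: insert 44 -> lo=[7] hi=[44] -> (len(lo)=1, len(hi)=1, max(lo)=7)
Step 3: insert 18 -> lo=[7, 18] hi=[44] -> (len(lo)=2, len(hi)=1, max(lo)=18)
Step 4: insert 29 -> lo=[7, 18] hi=[29, 44] -> (len(lo)=2, len(hi)=2, max(lo)=18)
Step 5: insert 46 -> lo=[7, 18, 29] hi=[44, 46] -> (len(lo)=3, len(hi)=2, max(lo)=29)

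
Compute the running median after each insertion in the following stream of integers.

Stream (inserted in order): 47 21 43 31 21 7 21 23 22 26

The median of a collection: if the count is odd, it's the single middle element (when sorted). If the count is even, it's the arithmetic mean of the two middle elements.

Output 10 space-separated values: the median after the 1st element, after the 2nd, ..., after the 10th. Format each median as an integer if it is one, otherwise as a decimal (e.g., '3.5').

Step 1: insert 47 -> lo=[47] (size 1, max 47) hi=[] (size 0) -> median=47
Step 2: insert 21 -> lo=[21] (size 1, max 21) hi=[47] (size 1, min 47) -> median=34
Step 3: insert 43 -> lo=[21, 43] (size 2, max 43) hi=[47] (size 1, min 47) -> median=43
Step 4: insert 31 -> lo=[21, 31] (size 2, max 31) hi=[43, 47] (size 2, min 43) -> median=37
Step 5: insert 21 -> lo=[21, 21, 31] (size 3, max 31) hi=[43, 47] (size 2, min 43) -> median=31
Step 6: insert 7 -> lo=[7, 21, 21] (size 3, max 21) hi=[31, 43, 47] (size 3, min 31) -> median=26
Step 7: insert 21 -> lo=[7, 21, 21, 21] (size 4, max 21) hi=[31, 43, 47] (size 3, min 31) -> median=21
Step 8: insert 23 -> lo=[7, 21, 21, 21] (size 4, max 21) hi=[23, 31, 43, 47] (size 4, min 23) -> median=22
Step 9: insert 22 -> lo=[7, 21, 21, 21, 22] (size 5, max 22) hi=[23, 31, 43, 47] (size 4, min 23) -> median=22
Step 10: insert 26 -> lo=[7, 21, 21, 21, 22] (size 5, max 22) hi=[23, 26, 31, 43, 47] (size 5, min 23) -> median=22.5

Answer: 47 34 43 37 31 26 21 22 22 22.5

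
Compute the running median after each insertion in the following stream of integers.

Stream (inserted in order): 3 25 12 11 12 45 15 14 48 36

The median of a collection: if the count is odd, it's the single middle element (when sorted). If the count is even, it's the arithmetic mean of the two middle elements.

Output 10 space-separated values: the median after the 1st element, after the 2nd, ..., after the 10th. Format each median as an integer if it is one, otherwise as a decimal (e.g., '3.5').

Answer: 3 14 12 11.5 12 12 12 13 14 14.5

Derivation:
Step 1: insert 3 -> lo=[3] (size 1, max 3) hi=[] (size 0) -> median=3
Step 2: insert 25 -> lo=[3] (size 1, max 3) hi=[25] (size 1, min 25) -> median=14
Step 3: insert 12 -> lo=[3, 12] (size 2, max 12) hi=[25] (size 1, min 25) -> median=12
Step 4: insert 11 -> lo=[3, 11] (size 2, max 11) hi=[12, 25] (size 2, min 12) -> median=11.5
Step 5: insert 12 -> lo=[3, 11, 12] (size 3, max 12) hi=[12, 25] (size 2, min 12) -> median=12
Step 6: insert 45 -> lo=[3, 11, 12] (size 3, max 12) hi=[12, 25, 45] (size 3, min 12) -> median=12
Step 7: insert 15 -> lo=[3, 11, 12, 12] (size 4, max 12) hi=[15, 25, 45] (size 3, min 15) -> median=12
Step 8: insert 14 -> lo=[3, 11, 12, 12] (size 4, max 12) hi=[14, 15, 25, 45] (size 4, min 14) -> median=13
Step 9: insert 48 -> lo=[3, 11, 12, 12, 14] (size 5, max 14) hi=[15, 25, 45, 48] (size 4, min 15) -> median=14
Step 10: insert 36 -> lo=[3, 11, 12, 12, 14] (size 5, max 14) hi=[15, 25, 36, 45, 48] (size 5, min 15) -> median=14.5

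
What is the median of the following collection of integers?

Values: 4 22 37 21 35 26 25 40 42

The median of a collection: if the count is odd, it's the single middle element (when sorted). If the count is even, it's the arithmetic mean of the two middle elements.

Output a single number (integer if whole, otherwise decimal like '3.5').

Step 1: insert 4 -> lo=[4] (size 1, max 4) hi=[] (size 0) -> median=4
Step 2: insert 22 -> lo=[4] (size 1, max 4) hi=[22] (size 1, min 22) -> median=13
Step 3: insert 37 -> lo=[4, 22] (size 2, max 22) hi=[37] (size 1, min 37) -> median=22
Step 4: insert 21 -> lo=[4, 21] (size 2, max 21) hi=[22, 37] (size 2, min 22) -> median=21.5
Step 5: insert 35 -> lo=[4, 21, 22] (size 3, max 22) hi=[35, 37] (size 2, min 35) -> median=22
Step 6: insert 26 -> lo=[4, 21, 22] (size 3, max 22) hi=[26, 35, 37] (size 3, min 26) -> median=24
Step 7: insert 25 -> lo=[4, 21, 22, 25] (size 4, max 25) hi=[26, 35, 37] (size 3, min 26) -> median=25
Step 8: insert 40 -> lo=[4, 21, 22, 25] (size 4, max 25) hi=[26, 35, 37, 40] (size 4, min 26) -> median=25.5
Step 9: insert 42 -> lo=[4, 21, 22, 25, 26] (size 5, max 26) hi=[35, 37, 40, 42] (size 4, min 35) -> median=26

Answer: 26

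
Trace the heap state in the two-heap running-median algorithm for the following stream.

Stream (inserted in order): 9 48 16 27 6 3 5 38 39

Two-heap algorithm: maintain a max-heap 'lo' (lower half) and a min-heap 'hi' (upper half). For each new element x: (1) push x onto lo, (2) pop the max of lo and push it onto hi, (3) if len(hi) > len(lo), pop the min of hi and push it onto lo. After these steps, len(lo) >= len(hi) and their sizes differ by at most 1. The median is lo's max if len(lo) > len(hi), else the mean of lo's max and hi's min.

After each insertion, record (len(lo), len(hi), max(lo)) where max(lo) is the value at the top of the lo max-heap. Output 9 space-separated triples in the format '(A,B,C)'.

Answer: (1,0,9) (1,1,9) (2,1,16) (2,2,16) (3,2,16) (3,3,9) (4,3,9) (4,4,9) (5,4,16)

Derivation:
Step 1: insert 9 -> lo=[9] hi=[] -> (len(lo)=1, len(hi)=0, max(lo)=9)
Step 2: insert 48 -> lo=[9] hi=[48] -> (len(lo)=1, len(hi)=1, max(lo)=9)
Step 3: insert 16 -> lo=[9, 16] hi=[48] -> (len(lo)=2, len(hi)=1, max(lo)=16)
Step 4: insert 27 -> lo=[9, 16] hi=[27, 48] -> (len(lo)=2, len(hi)=2, max(lo)=16)
Step 5: insert 6 -> lo=[6, 9, 16] hi=[27, 48] -> (len(lo)=3, len(hi)=2, max(lo)=16)
Step 6: insert 3 -> lo=[3, 6, 9] hi=[16, 27, 48] -> (len(lo)=3, len(hi)=3, max(lo)=9)
Step 7: insert 5 -> lo=[3, 5, 6, 9] hi=[16, 27, 48] -> (len(lo)=4, len(hi)=3, max(lo)=9)
Step 8: insert 38 -> lo=[3, 5, 6, 9] hi=[16, 27, 38, 48] -> (len(lo)=4, len(hi)=4, max(lo)=9)
Step 9: insert 39 -> lo=[3, 5, 6, 9, 16] hi=[27, 38, 39, 48] -> (len(lo)=5, len(hi)=4, max(lo)=16)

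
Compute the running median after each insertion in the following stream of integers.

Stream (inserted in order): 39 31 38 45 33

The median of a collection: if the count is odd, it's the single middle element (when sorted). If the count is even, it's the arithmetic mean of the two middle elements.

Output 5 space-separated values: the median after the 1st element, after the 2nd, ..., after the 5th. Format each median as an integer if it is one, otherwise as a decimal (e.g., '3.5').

Step 1: insert 39 -> lo=[39] (size 1, max 39) hi=[] (size 0) -> median=39
Step 2: insert 31 -> lo=[31] (size 1, max 31) hi=[39] (size 1, min 39) -> median=35
Step 3: insert 38 -> lo=[31, 38] (size 2, max 38) hi=[39] (size 1, min 39) -> median=38
Step 4: insert 45 -> lo=[31, 38] (size 2, max 38) hi=[39, 45] (size 2, min 39) -> median=38.5
Step 5: insert 33 -> lo=[31, 33, 38] (size 3, max 38) hi=[39, 45] (size 2, min 39) -> median=38

Answer: 39 35 38 38.5 38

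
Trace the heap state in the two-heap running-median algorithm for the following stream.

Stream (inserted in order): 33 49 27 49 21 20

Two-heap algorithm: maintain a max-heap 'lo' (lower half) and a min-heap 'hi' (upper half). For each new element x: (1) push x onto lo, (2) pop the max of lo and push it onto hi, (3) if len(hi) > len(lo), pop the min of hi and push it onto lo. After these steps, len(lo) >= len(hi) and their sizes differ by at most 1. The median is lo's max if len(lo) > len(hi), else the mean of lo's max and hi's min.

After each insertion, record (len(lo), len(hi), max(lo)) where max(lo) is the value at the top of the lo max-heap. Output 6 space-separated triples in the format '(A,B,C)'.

Step 1: insert 33 -> lo=[33] hi=[] -> (len(lo)=1, len(hi)=0, max(lo)=33)
Step 2: insert 49 -> lo=[33] hi=[49] -> (len(lo)=1, len(hi)=1, max(lo)=33)
Step 3: insert 27 -> lo=[27, 33] hi=[49] -> (len(lo)=2, len(hi)=1, max(lo)=33)
Step 4: insert 49 -> lo=[27, 33] hi=[49, 49] -> (len(lo)=2, len(hi)=2, max(lo)=33)
Step 5: insert 21 -> lo=[21, 27, 33] hi=[49, 49] -> (len(lo)=3, len(hi)=2, max(lo)=33)
Step 6: insert 20 -> lo=[20, 21, 27] hi=[33, 49, 49] -> (len(lo)=3, len(hi)=3, max(lo)=27)

Answer: (1,0,33) (1,1,33) (2,1,33) (2,2,33) (3,2,33) (3,3,27)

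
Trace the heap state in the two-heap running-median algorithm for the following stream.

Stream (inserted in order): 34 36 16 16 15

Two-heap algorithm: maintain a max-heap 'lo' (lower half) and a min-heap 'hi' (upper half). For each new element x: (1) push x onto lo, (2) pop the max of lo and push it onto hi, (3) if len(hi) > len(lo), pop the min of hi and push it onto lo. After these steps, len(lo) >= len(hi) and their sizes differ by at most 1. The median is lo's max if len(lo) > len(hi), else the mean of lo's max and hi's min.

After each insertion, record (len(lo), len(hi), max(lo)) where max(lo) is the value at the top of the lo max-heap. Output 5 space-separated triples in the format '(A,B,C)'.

Step 1: insert 34 -> lo=[34] hi=[] -> (len(lo)=1, len(hi)=0, max(lo)=34)
Step 2: insert 36 -> lo=[34] hi=[36] -> (len(lo)=1, len(hi)=1, max(lo)=34)
Step 3: insert 16 -> lo=[16, 34] hi=[36] -> (len(lo)=2, len(hi)=1, max(lo)=34)
Step 4: insert 16 -> lo=[16, 16] hi=[34, 36] -> (len(lo)=2, len(hi)=2, max(lo)=16)
Step 5: insert 15 -> lo=[15, 16, 16] hi=[34, 36] -> (len(lo)=3, len(hi)=2, max(lo)=16)

Answer: (1,0,34) (1,1,34) (2,1,34) (2,2,16) (3,2,16)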